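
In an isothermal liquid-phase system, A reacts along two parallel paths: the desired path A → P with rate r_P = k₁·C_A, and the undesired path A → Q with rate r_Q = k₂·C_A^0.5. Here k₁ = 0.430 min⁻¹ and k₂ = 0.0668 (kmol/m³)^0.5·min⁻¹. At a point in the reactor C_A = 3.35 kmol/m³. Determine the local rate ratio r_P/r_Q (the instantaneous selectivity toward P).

11.8

S_{P/Q} = r_P/r_Q = (k₁·C_A)/(k₂·C_A^0.5) = (k₁/k₂)·C_A^0.5.
= (0.430×3.350) / (0.0668×3.350^0.5) = 1.441/0.1223 = 11.8.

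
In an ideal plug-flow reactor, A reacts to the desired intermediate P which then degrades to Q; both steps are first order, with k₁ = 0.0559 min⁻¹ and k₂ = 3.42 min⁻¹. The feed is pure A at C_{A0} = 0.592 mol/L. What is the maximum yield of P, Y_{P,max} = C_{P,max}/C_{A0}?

0.0153

For a first-order series the maximum intermediate yield is C_{P,max}/C_{A0} = (k₁/k₂)^[k₂/(k₂−k₁)].
= (0.0559/3.42)^(3.42/(3.42−0.0559)) = (0.01635)^(1.017) = 0.01527.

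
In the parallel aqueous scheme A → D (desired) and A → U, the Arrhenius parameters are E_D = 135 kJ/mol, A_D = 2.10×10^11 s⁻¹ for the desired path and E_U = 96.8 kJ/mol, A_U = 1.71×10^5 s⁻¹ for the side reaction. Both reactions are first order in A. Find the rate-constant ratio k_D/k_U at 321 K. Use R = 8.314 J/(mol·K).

Since both paths have the same order in A, the concentration cancels and S_{D/U} = k_D/k_U = (A_D/A_U)·exp[(E_U−E_D)/(RT)].
(E_U−E_D)/(RT) = (96.8−135)×10³/(8.314×321) = -38200/2669 = -14.31.
k_D/k_U = (2.10×10^11/1.71×10^5)·exp(-14.31) = 1.228×10^6 × 6.077×10^-7 = 0.746.

0.746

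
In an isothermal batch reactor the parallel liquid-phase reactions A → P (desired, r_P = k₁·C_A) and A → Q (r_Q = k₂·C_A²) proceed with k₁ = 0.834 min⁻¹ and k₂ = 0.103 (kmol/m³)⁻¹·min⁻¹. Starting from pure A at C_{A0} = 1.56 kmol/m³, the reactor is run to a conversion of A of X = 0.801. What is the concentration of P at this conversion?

1.12 kmol/m³

C_A = C_{A0}(1−X) = 0.3104 kmol/m³.
Along a PFR/batch, dC_P/dC_A = −r_P/(r_P+r_Q) = −k₁/(k₁+k₂·C_A).
Integrating from C_{A0} to C_A: C_P = (0.834/0.103)·ln[(0.834+0.103·1.56)/(0.834+0.103·0.310)] = 8.097·ln(0.9947/0.8660) = 1.122 kmol/m³.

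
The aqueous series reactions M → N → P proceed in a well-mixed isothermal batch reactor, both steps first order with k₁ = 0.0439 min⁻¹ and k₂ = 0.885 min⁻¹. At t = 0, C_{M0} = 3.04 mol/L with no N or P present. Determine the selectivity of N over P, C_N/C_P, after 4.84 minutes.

Solving the coupled first-order balances gives C_N(t) = [k₁/(k₂−k₁)]·C_{M0}·(e^(−k₁t) − e^(−k₂t)).
e^(−k₁t) = e^(−0.0439×4.84) = e^(−0.2125) = 0.8086; e^(−k₂t) = e^(−4.283) = 0.01380.
C_N = 0.0439×3.04/(0.885−0.0439) × (0.8086−0.01380) = 0.1587×0.7948 = 0.1261 mol/L.
C_M = C_{M0}e^(−k₁t) = 2.458 mol/L, so C_P = C_{M0}−C_M−C_N = 0.4558 mol/L; C_N/C_P = 0.277.

0.277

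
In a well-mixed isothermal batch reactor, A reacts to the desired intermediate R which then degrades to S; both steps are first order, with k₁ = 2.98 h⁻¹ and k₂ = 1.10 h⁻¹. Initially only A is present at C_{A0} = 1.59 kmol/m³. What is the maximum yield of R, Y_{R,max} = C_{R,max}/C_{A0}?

Evaluating C_R at t_opt = ln(k₂/k₁)/(k₂−k₁) gives C_{R,max}/C_{A0} = (k₁/k₂)^[k₂/(k₂−k₁)].
= (2.98/1.10)^(1.10/(1.10−2.98)) = (2.709)^(-0.5851) = 0.5582.

0.558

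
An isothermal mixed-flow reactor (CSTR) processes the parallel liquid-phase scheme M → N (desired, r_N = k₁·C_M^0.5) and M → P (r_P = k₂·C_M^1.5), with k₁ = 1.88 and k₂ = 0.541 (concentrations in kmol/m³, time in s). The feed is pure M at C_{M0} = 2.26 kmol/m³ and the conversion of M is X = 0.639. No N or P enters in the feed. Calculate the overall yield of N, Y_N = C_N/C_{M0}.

0.518

Exit C_M = C_{M0}(1−X) = 2.26×0.361 = 0.8159 kmol/m³.
In a CSTR the entire volume is at exit conditions, so r_N = 1.88×0.8159^0.5 = 1.698 and r_P = 0.541×0.8159^1.5 = 0.3987.
Fraction of consumed M going to N: r_N/(r_N+r_P) = 0.8099.
C_N = 0.8099·C_{M0}·X = 0.8099×2.26×0.639 = 1.17 kmol/m³; Y_N = C_N/C_{M0} = 0.518.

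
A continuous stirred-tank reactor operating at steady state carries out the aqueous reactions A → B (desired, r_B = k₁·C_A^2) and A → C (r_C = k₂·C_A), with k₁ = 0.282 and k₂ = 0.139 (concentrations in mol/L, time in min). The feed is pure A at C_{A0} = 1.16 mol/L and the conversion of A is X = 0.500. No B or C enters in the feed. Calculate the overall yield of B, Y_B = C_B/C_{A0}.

Exit C_A = C_{A0}(1−X) = 1.16×0.500 = 0.5800 mol/L.
Rates in a CSTR are evaluated at the outlet concentration: r_B = 0.282×0.5800^2 = 0.09486, r_C = 0.139×0.5800 = 0.08062.
Fraction of consumed A going to B: r_B/(r_B+r_C) = 0.5406.
C_B = 0.5406·C_{A0}·X = 0.5406×1.16×0.500 = 0.314 mol/L; Y_B = C_B/C_{A0} = 0.270.

0.270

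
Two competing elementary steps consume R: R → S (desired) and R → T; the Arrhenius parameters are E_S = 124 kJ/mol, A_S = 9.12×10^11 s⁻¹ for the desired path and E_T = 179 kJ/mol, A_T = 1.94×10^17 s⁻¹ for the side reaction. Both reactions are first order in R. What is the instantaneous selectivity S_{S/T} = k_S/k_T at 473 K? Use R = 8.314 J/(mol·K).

k_S/k_T = (A_S/A_T)·exp[−(E_S−E_T)/(RT)] = (A_S/A_T)·exp[(E_T−E_S)/(RT)].
(E_T−E_S)/(RT) = (179−124)×10³/(8.314×473) = 55000/3933 = 13.99.
k_S/k_T = (9.12×10^11/1.94×10^17)·exp(13.99) = 4.701×10^-6 × 1.186×10^6 = 5.57.
Since E_S < E_T, lowering the temperature improves selectivity toward S.

5.57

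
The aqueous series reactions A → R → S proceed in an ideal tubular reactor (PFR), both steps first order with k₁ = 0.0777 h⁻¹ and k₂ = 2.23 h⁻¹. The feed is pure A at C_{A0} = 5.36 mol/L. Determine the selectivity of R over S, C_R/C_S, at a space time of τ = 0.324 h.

2.46

For first-order series with pure A initially, C_R(τ) = k₁C_{A0}/(k₂−k₁)·(e^(−k₁τ) − e^(−k₂τ)).
e^(−k₁τ) = e^(−0.0777×0.324) = e^(−0.02517) = 0.9751; e^(−k₂τ) = e^(−0.7225) = 0.4855.
C_R = 0.0777×5.36/(2.23−0.0777) × (0.9751−0.4855) = 0.1935×0.4896 = 0.09474 mol/L.
C_A = C_{A0}e^(−k₁τ) = 5.227 mol/L, so C_S = C_{A0}−C_A−C_R = 0.03851 mol/L; C_R/C_S = 2.46.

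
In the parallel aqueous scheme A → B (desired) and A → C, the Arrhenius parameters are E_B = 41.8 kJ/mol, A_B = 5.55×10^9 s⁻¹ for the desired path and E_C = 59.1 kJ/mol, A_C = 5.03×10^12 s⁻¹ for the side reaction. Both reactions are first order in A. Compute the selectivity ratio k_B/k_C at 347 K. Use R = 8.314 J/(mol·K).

0.444

With equal orders, S_{B/C} = k_B/k_C = (A_B/A_C)·exp[(E_C−E_B)/(RT)].
(E_C−E_B)/(RT) = (59.1−41.8)×10³/(8.314×347) = 17300/2885 = 5.997.
k_B/k_C = (5.55×10^9/5.03×10^12)·exp(5.997) = 0.001103 × 402.1 = 0.444.
Since E_B < E_C, lowering the temperature improves selectivity toward B.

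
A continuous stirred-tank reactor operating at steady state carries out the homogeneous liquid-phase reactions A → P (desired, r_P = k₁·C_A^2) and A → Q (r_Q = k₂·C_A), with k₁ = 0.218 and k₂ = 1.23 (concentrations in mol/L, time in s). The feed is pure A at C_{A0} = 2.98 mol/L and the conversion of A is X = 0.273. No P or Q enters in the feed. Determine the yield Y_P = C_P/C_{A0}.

0.0757

Exit C_A = C_{A0}(1−X) = 2.98×0.727 = 2.166 mol/L.
A CSTR operates uniformly at the exit composition, giving r_P = 1.023 and r_Q = 2.665 (each k·C_A^n at C_A = 2.166).
Fraction of consumed A going to P: r_P/(r_P+r_Q) = 0.2774.
C_P = 0.2774·C_{A0}·X = 0.2774×2.98×0.273 = 0.226 mol/L; Y_P = C_P/C_{A0} = 0.0757.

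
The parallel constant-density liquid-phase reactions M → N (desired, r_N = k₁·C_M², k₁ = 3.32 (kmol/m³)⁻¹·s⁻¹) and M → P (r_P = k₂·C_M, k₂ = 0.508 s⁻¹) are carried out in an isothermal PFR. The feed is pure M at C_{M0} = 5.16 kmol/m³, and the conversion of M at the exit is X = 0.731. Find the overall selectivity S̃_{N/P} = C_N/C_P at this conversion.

18.9

C_M = C_{M0}(1−X) = 1.388 kmol/m³.
Along a PFR/batch, dC_P/dC_M = −r_P/(r_N+r_P) = −k₂/(k₂+k₁·C_M).
Integrating from C_{M0} to C_M: C_P = (0.508/3.32)·ln[(0.508+3.32·5.16)/(0.508+3.32·1.39)] = 0.1530·ln(17.64/5.116) = 0.1894 kmol/m³.
Then C_N = (C_{M0}−C_M) − C_P = 3.772 − 0.1894 = 3.583 kmol/m³.
S̃_{N/P} = C_N/C_P = 3.583/0.1894 = 18.9.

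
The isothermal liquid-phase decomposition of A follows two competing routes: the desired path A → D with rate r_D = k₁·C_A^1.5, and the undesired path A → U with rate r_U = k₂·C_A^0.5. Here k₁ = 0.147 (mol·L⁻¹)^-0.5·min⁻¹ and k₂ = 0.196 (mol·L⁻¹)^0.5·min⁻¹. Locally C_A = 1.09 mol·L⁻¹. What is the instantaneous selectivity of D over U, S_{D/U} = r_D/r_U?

S_{D/U} = r_D/r_U = (k₁·C_A^1.5)/(k₂·C_A^0.5) = (k₁/k₂)·C_A.
= (0.147×1.090^1.5) / (0.196×1.090^0.5) = 0.1673/0.2046 = 0.818.

0.818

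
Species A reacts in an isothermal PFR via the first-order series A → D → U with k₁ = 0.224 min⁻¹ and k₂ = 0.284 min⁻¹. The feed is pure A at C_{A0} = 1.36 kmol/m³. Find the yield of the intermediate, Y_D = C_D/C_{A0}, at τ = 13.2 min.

0.106

For first-order series with pure A initially, C_D(τ) = k₁C_{A0}/(k₂−k₁)·(e^(−k₁τ) − e^(−k₂τ)).
e^(−k₁τ) = e^(−0.224×13.2) = e^(−2.957) = 0.05199; e^(−k₂τ) = e^(−3.749) = 0.02355.
C_D = 0.224×1.36/(0.284−0.224) × (0.05199−0.02355) = 5.077×0.02844 = 0.1444 kmol/m³.
Y_D = C_D/C_{A0} = 0.1444/1.36 = 0.106.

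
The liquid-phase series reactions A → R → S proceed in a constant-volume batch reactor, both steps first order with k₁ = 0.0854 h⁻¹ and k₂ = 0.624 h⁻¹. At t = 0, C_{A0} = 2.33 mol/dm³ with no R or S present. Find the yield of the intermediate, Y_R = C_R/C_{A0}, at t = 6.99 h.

0.0853

For first-order series with pure A initially, C_R(t) = k₁C_{A0}/(k₂−k₁)·(e^(−k₁t) − e^(−k₂t)).
e^(−k₁t) = e^(−0.0854×6.99) = e^(−0.5969) = 0.5505; e^(−k₂t) = e^(−4.362) = 0.01276.
C_R = 0.0854×2.33/(0.624−0.0854) × (0.5505−0.01276) = 0.3694×0.5377 = 0.1987 mol/dm³.
Y_R = C_R/C_{A0} = 0.1987/2.33 = 0.0853.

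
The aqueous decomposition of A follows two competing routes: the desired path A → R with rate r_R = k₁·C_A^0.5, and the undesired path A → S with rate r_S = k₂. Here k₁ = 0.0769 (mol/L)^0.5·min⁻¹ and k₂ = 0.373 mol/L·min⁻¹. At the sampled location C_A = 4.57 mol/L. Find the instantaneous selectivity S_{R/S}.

S_{R/S} = r_R/r_S = (k₁·C_A^0.5)/(k₂) = (k₁/k₂)·C_A^0.5.
= (0.0769×4.570^0.5) / (0.373) = 0.1644/0.3730 = 0.441.

0.441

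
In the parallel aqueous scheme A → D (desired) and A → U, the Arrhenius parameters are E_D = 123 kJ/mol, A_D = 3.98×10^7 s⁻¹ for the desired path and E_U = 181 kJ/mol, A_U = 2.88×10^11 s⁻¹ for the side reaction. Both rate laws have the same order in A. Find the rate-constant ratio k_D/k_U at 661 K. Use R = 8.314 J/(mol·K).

5.30

Since both paths have the same order in A, the concentration cancels and S_{D/U} = k_D/k_U = (A_D/A_U)·exp[(E_U−E_D)/(RT)].
(E_U−E_D)/(RT) = (181−123)×10³/(8.314×661) = 58000/5496 = 10.55.
k_D/k_U = (3.98×10^7/2.88×10^11)·exp(10.55) = 1.382×10^-4 × 38330 = 5.30.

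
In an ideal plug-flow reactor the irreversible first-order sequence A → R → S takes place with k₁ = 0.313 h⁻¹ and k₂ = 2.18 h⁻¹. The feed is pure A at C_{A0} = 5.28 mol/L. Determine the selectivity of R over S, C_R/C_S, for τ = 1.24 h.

Solving the coupled first-order balances gives C_R(τ) = [k₁/(k₂−k₁)]·C_{A0}·(e^(−k₁τ) − e^(−k₂τ)).
e^(−k₁τ) = e^(−0.313×1.24) = e^(−0.3881) = 0.6783; e^(−k₂τ) = e^(−2.703) = 0.06699.
C_R = 0.313×5.28/(2.18−0.313) × (0.6783−0.06699) = 0.8852×0.6113 = 0.5411 mol/L.
C_A = C_{A0}e^(−k₁τ) = 3.582 mol/L, so C_S = C_{A0}−C_A−C_R = 1.157 mol/L; C_R/C_S = 0.468.

0.468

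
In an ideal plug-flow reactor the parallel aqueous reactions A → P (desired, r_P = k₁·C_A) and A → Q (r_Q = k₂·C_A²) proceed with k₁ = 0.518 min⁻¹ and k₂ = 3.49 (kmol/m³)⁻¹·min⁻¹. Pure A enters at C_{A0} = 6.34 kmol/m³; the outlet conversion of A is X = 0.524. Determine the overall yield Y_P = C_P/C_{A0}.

C_A = C_{A0}(1−X) = 3.018 kmol/m³.
Along a PFR/batch, dC_P/dC_A = −r_P/(r_P+r_Q) = −k₁/(k₁+k₂·C_A).
Integrating from C_{A0} to C_A: C_P = (0.518/3.49)·ln[(0.518+3.49·6.34)/(0.518+3.49·3.02)] = 0.1484·ln(22.64/11.05) = 0.1065 kmol/m³.
Y_P = C_P/C_{A0} = 0.1065/6.34 = 0.0168.

0.0168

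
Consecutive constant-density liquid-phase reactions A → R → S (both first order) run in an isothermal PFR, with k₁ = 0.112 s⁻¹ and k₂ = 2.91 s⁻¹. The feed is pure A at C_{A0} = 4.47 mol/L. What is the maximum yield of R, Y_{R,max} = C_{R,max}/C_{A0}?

0.0338

For a first-order series the maximum intermediate yield is C_{R,max}/C_{A0} = (k₁/k₂)^[k₂/(k₂−k₁)].
= (0.112/2.91)^(2.91/(2.91−0.112)) = (0.03849)^(1.040) = 0.03378.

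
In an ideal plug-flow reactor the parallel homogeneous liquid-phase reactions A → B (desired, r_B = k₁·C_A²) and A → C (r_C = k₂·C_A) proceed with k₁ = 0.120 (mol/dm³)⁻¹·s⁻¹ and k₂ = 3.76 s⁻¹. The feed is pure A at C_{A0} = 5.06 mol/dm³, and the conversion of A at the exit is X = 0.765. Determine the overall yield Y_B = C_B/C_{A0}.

0.0686

C_A = C_{A0}(1−X) = 1.189 mol/dm³.
Along a PFR/batch, dC_C/dC_A = −r_C/(r_B+r_C) = −k₂/(k₂+k₁·C_A).
Integrating from C_{A0} to C_A: C_C = (3.76/0.120)·ln[(3.76+0.120·5.06)/(3.76+0.120·1.19)] = 31.33·ln(4.367/3.903) = 3.524 mol/dm³.
Then C_B = (C_{A0}−C_A) − C_C = 3.871 − 3.524 = 0.3473 mol/dm³.
Y_B = C_B/C_{A0} = 0.3473/5.06 = 0.0686.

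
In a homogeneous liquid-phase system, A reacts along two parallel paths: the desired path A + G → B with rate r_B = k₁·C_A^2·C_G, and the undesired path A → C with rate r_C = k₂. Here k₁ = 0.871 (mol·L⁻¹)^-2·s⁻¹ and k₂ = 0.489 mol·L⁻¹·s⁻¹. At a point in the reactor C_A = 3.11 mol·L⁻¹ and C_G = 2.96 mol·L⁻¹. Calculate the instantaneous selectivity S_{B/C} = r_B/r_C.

51.0

S_{B/C} = r_B/r_C = (k₁·C_A^2·C_G)/(k₂) = (k₁/k₂)·C_A^2·C_G.
= (0.871×3.110^2×2.960) / (0.489) = 24.94/0.4890 = 51.0.
Since the desired path is higher order in A, keeping C_A high (PFR or concentrated feed) favours B.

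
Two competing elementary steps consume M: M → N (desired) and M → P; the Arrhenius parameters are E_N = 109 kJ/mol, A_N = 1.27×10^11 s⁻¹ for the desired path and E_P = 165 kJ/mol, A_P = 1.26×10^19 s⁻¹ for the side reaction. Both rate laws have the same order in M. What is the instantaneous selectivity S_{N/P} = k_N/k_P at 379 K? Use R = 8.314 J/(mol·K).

0.527

With equal orders, S_{N/P} = k_N/k_P = (A_N/A_P)·exp[(E_P−E_N)/(RT)].
(E_P−E_N)/(RT) = (165−109)×10³/(8.314×379) = 56000/3151 = 17.77.
k_N/k_P = (1.27×10^11/1.26×10^19)·exp(17.77) = 1.008×10^-8 × 5.228×10^7 = 0.527.
Since E_N < E_P, lowering the temperature improves selectivity toward N.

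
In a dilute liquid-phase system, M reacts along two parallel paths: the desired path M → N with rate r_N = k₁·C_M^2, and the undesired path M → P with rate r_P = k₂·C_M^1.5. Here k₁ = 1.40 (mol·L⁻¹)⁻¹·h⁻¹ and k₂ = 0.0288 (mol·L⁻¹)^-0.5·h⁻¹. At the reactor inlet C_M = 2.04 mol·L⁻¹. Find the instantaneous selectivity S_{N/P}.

69.4

S_{N/P} = r_N/r_P = (k₁·C_M^2)/(k₂·C_M^1.5) = (k₁/k₂)·C_M^0.5.
= (1.40×2.040^2) / (0.0288×2.040^1.5) = 5.826/0.08391 = 69.4.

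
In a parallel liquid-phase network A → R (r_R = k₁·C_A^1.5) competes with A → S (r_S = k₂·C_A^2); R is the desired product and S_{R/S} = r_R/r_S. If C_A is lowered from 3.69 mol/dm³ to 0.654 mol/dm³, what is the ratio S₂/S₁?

S_{R/S} = (k₁/k₂)·C_A^-0.5, so S₂/S₁ = (C_{A,2}/C_{A,1})^-0.5.
= (0.654/3.69)^(-0.5) = (0.1772)^(-0.5) = 2.38.

2.38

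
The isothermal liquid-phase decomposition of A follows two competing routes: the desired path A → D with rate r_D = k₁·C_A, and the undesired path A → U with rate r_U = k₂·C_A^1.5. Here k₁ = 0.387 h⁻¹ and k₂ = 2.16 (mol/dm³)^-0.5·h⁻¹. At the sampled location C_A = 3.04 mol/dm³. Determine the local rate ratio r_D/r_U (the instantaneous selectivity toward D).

0.103

S_{D/U} = r_D/r_U = (k₁·C_A)/(k₂·C_A^1.5) = (k₁/k₂)·C_A^-0.5.
= (0.387×3.040) / (2.16×3.040^1.5) = 1.176/11.45 = 0.103.
The undesired path is higher order in A, so low C_A (CSTR or dilute feed) favours D.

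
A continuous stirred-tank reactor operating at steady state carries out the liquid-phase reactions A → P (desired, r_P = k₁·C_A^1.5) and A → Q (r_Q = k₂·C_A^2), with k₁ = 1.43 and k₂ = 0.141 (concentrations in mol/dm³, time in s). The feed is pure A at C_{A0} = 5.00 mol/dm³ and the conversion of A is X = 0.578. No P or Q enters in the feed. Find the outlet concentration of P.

Exit C_A = C_{A0}(1−X) = 5.00×0.422 = 2.110 mol/dm³.
Rates in a CSTR are evaluated at the outlet concentration: r_P = 1.43×2.110^1.5 = 4.383, r_Q = 0.141×2.110^2 = 0.6277.
Fraction of consumed A going to P: r_P/(r_P+r_Q) = 0.8747.
C_P = 0.8747·C_{A0}·X = 0.8747×5.00×0.578 = 2.53 mol/dm³.

2.53 mol/dm³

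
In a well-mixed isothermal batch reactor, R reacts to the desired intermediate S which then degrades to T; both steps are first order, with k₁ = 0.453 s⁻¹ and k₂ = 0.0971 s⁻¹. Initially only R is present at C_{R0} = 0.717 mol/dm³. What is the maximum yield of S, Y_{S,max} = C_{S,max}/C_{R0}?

At the optimum, C_{S,max}/C_{R0} = (k₁/k₂)^[k₂/(k₂−k₁)].
= (0.453/0.0971)^(0.0971/(0.0971−0.453)) = (4.665)^(-0.2728) = 0.6569.

0.657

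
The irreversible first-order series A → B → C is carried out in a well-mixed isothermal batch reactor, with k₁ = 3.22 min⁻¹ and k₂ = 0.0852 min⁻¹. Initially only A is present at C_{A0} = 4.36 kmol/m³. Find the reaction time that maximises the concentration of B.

Setting dC_B/dt = 0 gives t_opt = ln(k₂/k₁)/(k₂−k₁).
= ln(0.0852/3.22)/(0.0852−3.22) = ln(0.02646)/-3.135 = -3.632/-3.135 = 1.16 min.

1.16 min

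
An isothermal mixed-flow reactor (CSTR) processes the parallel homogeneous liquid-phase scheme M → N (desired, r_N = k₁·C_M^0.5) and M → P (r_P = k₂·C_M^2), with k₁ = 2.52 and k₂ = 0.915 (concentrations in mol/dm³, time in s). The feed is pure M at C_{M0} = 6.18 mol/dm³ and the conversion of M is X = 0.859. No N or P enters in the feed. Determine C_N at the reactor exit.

4.10 mol/dm³

Exit C_M = C_{M0}(1−X) = 6.18×0.141 = 0.8714 mol/dm³.
In a CSTR the entire volume is at exit conditions, so r_N = 2.52×0.8714^0.5 = 2.352 and r_P = 0.915×0.8714^2 = 0.6948.
Fraction of consumed M going to N: r_N/(r_N+r_P) = 0.7720.
C_N = 0.7720·C_{M0}·X = 0.7720×6.18×0.859 = 4.10 mol/dm³.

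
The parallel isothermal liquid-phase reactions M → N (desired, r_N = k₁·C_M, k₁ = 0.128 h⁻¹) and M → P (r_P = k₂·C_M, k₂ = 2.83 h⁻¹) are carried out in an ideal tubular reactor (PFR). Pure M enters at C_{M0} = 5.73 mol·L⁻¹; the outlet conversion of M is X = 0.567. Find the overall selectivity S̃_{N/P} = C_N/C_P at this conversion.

0.0452

C_M = C_{M0}(1−X) = 2.481 mol·L⁻¹.
Both paths are first order in M, so the instantaneous fraction to N is constant: dC_N/d(−C_M) = k₁/(k₁+k₂) = 0.04327.
C_N = 0.04327·(C_{M0}−C_M) = 0.04327×3.249 = 0.141 mol·L⁻¹.
C_P = (C_{M0}−C_M)−C_N = 3.108 mol·L⁻¹; S̃_{N/P} = 0.1406/3.108 = 0.0452.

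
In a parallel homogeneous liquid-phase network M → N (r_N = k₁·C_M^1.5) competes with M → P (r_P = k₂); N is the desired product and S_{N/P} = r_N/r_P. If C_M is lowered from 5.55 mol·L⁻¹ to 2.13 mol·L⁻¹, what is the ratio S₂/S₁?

S_{N/P} = (k₁/k₂)·C_M^1.5, so S₂/S₁ = (C_{M,2}/C_{M,1})^1.5.
= (2.13/5.55)^1.5 = (0.3838)^1.5 = 0.238.

0.238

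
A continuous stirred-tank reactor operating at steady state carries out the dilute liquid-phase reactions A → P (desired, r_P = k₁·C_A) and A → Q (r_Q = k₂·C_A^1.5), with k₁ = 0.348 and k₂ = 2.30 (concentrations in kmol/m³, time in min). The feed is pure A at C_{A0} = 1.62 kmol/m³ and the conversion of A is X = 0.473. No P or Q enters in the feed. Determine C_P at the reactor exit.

0.108 kmol/m³

Exit C_A = C_{A0}(1−X) = 1.62×0.527 = 0.8537 kmol/m³.
A CSTR operates uniformly at the exit composition, giving r_P = 0.2971 and r_Q = 1.814 (each k·C_A^n at C_A = 0.8537).
Fraction of consumed A going to P: r_P/(r_P+r_Q) = 0.1407.
C_P = 0.1407·C_{A0}·X = 0.1407×1.62×0.473 = 0.108 kmol/m³.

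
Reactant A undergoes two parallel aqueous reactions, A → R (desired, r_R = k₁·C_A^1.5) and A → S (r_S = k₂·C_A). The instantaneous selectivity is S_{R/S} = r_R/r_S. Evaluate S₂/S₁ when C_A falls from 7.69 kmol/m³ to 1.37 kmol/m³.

0.422

S_{R/S} = (k₁/k₂)·C_A^0.5, so S₂/S₁ = (C_{A,2}/C_{A,1})^0.5.
= (1.37/7.69)^0.5 = (0.1782)^0.5 = 0.422.
Selectivity toward R falls as C_A falls — high-concentration operation is favoured.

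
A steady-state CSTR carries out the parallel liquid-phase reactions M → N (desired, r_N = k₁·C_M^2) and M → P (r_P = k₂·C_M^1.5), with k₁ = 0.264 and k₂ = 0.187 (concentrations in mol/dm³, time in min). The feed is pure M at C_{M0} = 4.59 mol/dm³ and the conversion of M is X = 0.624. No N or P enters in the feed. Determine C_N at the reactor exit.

Exit C_M = C_{M0}(1−X) = 4.59×0.376 = 1.726 mol/dm³.
A CSTR operates uniformly at the exit composition, giving r_N = 0.7863 and r_P = 0.4240 (each k·C_M^n at C_M = 1.726).
Fraction of consumed M going to N: r_N/(r_N+r_P) = 0.6497.
C_N = 0.6497·C_{M0}·X = 0.6497×4.59×0.624 = 1.86 mol/dm³.

1.86 mol/dm³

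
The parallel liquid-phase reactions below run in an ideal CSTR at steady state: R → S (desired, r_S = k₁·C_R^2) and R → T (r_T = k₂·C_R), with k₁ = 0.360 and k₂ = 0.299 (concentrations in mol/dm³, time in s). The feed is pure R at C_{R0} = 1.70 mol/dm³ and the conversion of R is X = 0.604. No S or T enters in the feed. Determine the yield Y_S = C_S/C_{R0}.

Exit C_R = C_{R0}(1−X) = 1.70×0.396 = 0.6732 mol/dm³.
Rates in a CSTR are evaluated at the outlet concentration: r_S = 0.360×0.6732^2 = 0.1632, r_T = 0.299×0.6732 = 0.2013.
Fraction of consumed R going to S: r_S/(r_S+r_T) = 0.4477.
C_S = 0.4477·C_{R0}·X = 0.4477×1.70×0.604 = 0.460 mol/dm³; Y_S = C_S/C_{R0} = 0.270.

0.270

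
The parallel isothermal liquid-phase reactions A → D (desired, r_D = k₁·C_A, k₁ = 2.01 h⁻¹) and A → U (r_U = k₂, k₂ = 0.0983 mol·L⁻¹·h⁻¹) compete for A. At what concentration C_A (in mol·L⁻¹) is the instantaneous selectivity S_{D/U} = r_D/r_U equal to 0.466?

0.0228 mol·L⁻¹

S_{D/U} = (k₁/k₂)·C_A ⇒ C_A = S·k₂/k₁.
= 0.466×0.0983/2.01 = 0.0228 mol·L⁻¹.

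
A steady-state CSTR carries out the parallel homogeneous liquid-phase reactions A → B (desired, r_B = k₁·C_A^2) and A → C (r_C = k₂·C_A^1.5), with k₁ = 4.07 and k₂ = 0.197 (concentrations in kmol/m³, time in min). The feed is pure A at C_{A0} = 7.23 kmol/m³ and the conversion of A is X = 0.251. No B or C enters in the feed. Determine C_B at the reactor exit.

1.78 kmol/m³

Exit C_A = C_{A0}(1−X) = 7.23×0.749 = 5.415 kmol/m³.
A CSTR operates uniformly at the exit composition, giving r_B = 119.4 and r_C = 2.483 (each k·C_A^n at C_A = 5.415).
Fraction of consumed A going to B: r_B/(r_B+r_C) = 0.9796.
C_B = 0.9796·C_{A0}·X = 0.9796×7.23×0.251 = 1.78 kmol/m³.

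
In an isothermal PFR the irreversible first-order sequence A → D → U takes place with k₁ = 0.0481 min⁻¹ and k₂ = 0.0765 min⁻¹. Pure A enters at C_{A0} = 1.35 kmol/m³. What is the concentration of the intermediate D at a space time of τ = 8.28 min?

0.322 kmol/m³

The intermediate concentration in a first-order A→B→C sequence is C_D = k₁C_{A0}(e^(−k₁τ) − e^(−k₂τ))/(k₂−k₁).
e^(−k₁τ) = e^(−0.0481×8.28) = e^(−0.3983) = 0.6715; e^(−k₂τ) = e^(−0.6334) = 0.5308.
C_D = 0.0481×1.35/(0.0765−0.0481) × (0.6715−0.5308) = 2.286×0.1407 = 0.3217 kmol/m³.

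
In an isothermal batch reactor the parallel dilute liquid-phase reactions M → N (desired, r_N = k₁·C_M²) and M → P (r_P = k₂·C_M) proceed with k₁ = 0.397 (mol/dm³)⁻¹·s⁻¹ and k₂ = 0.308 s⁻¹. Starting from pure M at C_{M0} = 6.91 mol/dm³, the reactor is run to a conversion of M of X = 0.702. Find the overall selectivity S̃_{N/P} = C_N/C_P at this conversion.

5.27

C_M = C_{M0}(1−X) = 2.059 mol/dm³.
Along a PFR/batch, dC_P/dC_M = −r_P/(r_N+r_P) = −k₂/(k₂+k₁·C_M).
Integrating from C_{M0} to C_M: C_P = (0.308/0.397)·ln[(0.308+0.397·6.91)/(0.308+0.397·2.06)] = 0.7758·ln(3.051/1.125) = 0.7738 mol/dm³.
Then C_N = (C_{M0}−C_M) − C_P = 4.851 − 0.7738 = 4.077 mol/dm³.
S̃_{N/P} = C_N/C_P = 4.077/0.7738 = 5.27.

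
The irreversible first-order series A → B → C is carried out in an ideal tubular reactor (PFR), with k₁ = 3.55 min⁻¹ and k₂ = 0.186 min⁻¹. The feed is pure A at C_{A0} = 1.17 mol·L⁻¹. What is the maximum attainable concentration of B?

0.994 mol·L⁻¹

For a first-order series the maximum intermediate yield is C_{B,max}/C_{A0} = (k₁/k₂)^[k₂/(k₂−k₁)].
= (3.55/0.186)^(0.186/(0.186−3.55)) = (19.09)^(-0.05529) = 0.8495.
C_{B,max} = 0.8495×1.17 = 0.994 mol·L⁻¹.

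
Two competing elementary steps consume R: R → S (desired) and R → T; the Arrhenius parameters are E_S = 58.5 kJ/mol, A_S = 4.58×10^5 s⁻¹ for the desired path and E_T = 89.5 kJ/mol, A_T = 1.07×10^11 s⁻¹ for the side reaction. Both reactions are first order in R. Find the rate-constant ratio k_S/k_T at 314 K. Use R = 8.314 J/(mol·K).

0.615

Since both paths have the same order in R, the concentration cancels and S_{S/T} = k_S/k_T = (A_S/A_T)·exp[(E_T−E_S)/(RT)].
(E_T−E_S)/(RT) = (89.5−58.5)×10³/(8.314×314) = 31000/2611 = 11.87.
k_S/k_T = (4.58×10^5/1.07×10^11)·exp(11.87) = 4.280×10^-6 × 1.436×10^5 = 0.615.
Since E_S < E_T, lowering the temperature improves selectivity toward S.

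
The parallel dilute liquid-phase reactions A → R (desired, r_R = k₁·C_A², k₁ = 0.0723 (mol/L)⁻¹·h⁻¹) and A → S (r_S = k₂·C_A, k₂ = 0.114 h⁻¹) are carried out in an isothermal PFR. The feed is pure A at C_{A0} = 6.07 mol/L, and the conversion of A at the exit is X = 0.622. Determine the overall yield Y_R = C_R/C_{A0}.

0.445

C_A = C_{A0}(1−X) = 2.294 mol/L.
Along a PFR/batch, dC_S/dC_A = −r_S/(r_R+r_S) = −k₂/(k₂+k₁·C_A).
Integrating from C_{A0} to C_A: C_S = (0.114/0.0723)·ln[(0.114+0.0723·6.07)/(0.114+0.0723·2.29)] = 1.577·ln(0.5529/0.2799) = 1.073 mol/L.
Then C_R = (C_{A0}−C_A) − C_S = 3.776 − 1.073 = 2.702 mol/L.
Y_R = C_R/C_{A0} = 2.702/6.07 = 0.445.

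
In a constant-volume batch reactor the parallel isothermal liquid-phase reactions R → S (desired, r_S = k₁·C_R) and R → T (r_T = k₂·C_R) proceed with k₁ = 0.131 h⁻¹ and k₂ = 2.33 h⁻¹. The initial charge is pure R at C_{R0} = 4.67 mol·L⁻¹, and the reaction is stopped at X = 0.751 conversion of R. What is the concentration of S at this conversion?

C_R = C_{R0}(1−X) = 1.163 mol·L⁻¹.
Both paths are first order in R, so the instantaneous fraction to S is constant: dC_S/d(−C_R) = k₁/(k₁+k₂) = 0.05323.
C_S = 0.05323·(C_{R0}−C_R) = 0.05323×3.507 = 0.187 mol·L⁻¹.

0.187 mol·L⁻¹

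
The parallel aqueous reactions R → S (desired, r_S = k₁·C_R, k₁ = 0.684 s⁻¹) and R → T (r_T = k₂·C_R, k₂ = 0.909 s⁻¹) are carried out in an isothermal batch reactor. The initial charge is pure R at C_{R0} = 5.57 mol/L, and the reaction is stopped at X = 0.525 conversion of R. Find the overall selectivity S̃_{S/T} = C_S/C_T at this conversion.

0.752

C_R = C_{R0}(1−X) = 2.646 mol/L.
Both paths are first order in R, so the instantaneous fraction to S is constant: dC_S/d(−C_R) = k₁/(k₁+k₂) = 0.4294.
C_S = 0.4294·(C_{R0}−C_R) = 0.4294×2.924 = 1.26 mol/L.
C_T = (C_{R0}−C_R)−C_S = 1.669 mol/L; S̃_{S/T} = 1.256/1.669 = 0.752.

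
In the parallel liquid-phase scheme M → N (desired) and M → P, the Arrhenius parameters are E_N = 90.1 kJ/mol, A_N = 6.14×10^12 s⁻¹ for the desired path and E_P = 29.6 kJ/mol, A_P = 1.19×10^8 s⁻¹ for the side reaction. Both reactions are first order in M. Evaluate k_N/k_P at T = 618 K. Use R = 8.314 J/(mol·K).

k_N/k_P = (A_N/A_P)·exp[−(E_N−E_P)/(RT)] = (A_N/A_P)·exp[(E_P−E_N)/(RT)].
(E_P−E_N)/(RT) = (29.6−90.1)×10³/(8.314×618) = -60500/5138 = -11.77.
k_N/k_P = (6.14×10^12/1.19×10^8)·exp(-11.77) = 51597 × 7.695×10^-6 = 0.397.

0.397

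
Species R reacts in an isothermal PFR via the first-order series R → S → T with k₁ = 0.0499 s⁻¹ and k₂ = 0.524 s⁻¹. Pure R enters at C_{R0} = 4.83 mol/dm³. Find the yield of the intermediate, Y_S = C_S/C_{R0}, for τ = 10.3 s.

Solving the coupled first-order balances gives C_S(τ) = [k₁/(k₂−k₁)]·C_{R0}·(e^(−k₁τ) − e^(−k₂τ)).
e^(−k₁τ) = e^(−0.0499×10.3) = e^(−0.5140) = 0.5981; e^(−k₂τ) = e^(−5.397) = 0.004529.
C_S = 0.0499×4.83/(0.524−0.0499) × (0.5981−0.004529) = 0.5084×0.5936 = 0.3018 mol/dm³.
Y_S = C_S/C_{R0} = 0.3018/4.83 = 0.0625.

0.0625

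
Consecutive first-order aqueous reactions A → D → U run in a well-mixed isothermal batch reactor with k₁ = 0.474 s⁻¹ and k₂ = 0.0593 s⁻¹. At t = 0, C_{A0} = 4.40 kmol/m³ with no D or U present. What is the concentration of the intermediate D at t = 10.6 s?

For first-order series with pure A initially, C_D(t) = k₁C_{A0}/(k₂−k₁)·(e^(−k₁t) − e^(−k₂t)).
e^(−k₁t) = e^(−0.474×10.6) = e^(−5.024) = 0.006576; e^(−k₂t) = e^(−0.6286) = 0.5333.
C_D = 0.474×4.40/(0.0593−0.474) × (0.006576−0.5333) = (-5.029)×(-0.5268) = 2.649 kmol/m³.

2.65 kmol/m³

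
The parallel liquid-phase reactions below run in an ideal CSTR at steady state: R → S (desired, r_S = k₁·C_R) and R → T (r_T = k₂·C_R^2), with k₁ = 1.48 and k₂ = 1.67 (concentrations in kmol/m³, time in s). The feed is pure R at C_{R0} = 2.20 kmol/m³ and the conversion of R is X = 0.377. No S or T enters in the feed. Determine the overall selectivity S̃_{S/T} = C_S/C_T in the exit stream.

Exit C_R = C_{R0}(1−X) = 2.20×0.623 = 1.371 kmol/m³.
A CSTR operates uniformly at the exit composition, giving r_S = 2.028 and r_T = 3.137 (each k·C_R^n at C_R = 1.371).
Overall selectivity = C_S/C_T = r_Sτ/(r_Tτ) = r_S/r_T = 0.647.

0.647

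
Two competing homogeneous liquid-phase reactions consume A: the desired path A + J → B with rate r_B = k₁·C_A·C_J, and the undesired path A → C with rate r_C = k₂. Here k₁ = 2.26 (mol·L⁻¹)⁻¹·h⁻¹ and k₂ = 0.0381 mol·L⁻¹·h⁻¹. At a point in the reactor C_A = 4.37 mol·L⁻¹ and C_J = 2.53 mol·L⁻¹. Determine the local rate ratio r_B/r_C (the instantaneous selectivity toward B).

S_{B/C} = r_B/r_C = (k₁·C_A·C_J)/(k₂) = (k₁/k₂)·C_A·C_J.
= (2.26×4.370×2.530) / (0.0381) = 24.99/0.03810 = 656.

656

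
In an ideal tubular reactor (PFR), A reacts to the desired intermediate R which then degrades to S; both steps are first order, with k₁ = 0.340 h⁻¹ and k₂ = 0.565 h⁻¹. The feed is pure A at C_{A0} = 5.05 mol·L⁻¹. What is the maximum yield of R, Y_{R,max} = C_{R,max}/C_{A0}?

0.279

For a first-order series the maximum intermediate yield is C_{R,max}/C_{A0} = (k₁/k₂)^[k₂/(k₂−k₁)].
= (0.340/0.565)^(0.565/(0.565−0.340)) = (0.6018)^(2.511) = 0.2793.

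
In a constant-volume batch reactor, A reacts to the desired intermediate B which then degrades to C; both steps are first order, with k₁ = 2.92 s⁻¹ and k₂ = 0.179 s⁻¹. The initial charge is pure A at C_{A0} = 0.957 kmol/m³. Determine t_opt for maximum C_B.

1.02 s

For first-order series the maximum of C_B occurs at t_opt = ln(k₂/k₁)/(k₂−k₁).
= ln(0.179/2.92)/(0.179−2.92) = ln(0.06130)/-2.741 = -2.792/-2.741 = 1.02 s.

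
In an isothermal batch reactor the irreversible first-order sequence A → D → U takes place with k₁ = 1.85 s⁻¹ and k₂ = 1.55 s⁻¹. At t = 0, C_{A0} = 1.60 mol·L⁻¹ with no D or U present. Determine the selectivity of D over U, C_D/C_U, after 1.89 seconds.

Solving the coupled first-order balances gives C_D(t) = [k₁/(k₂−k₁)]·C_{A0}·(e^(−k₁t) − e^(−k₂t)).
e^(−k₁t) = e^(−1.85×1.89) = e^(−3.497) = 0.03030; e^(−k₂t) = e^(−2.929) = 0.05342.
C_D = 1.85×1.60/(1.55−1.85) × (0.03030−0.05342) = (-9.867)×(-0.02312) = 0.2281 mol·L⁻¹.
C_A = C_{A0}e^(−k₁t) = 0.04849 mol·L⁻¹, so C_U = C_{A0}−C_A−C_D = 1.323 mol·L⁻¹; C_D/C_U = 0.172.

0.172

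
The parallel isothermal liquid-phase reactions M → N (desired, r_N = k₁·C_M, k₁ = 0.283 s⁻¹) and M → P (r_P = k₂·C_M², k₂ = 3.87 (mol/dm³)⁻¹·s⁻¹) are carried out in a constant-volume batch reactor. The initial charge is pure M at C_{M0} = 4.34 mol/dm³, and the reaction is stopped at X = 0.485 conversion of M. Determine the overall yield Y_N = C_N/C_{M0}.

0.0109

C_M = C_{M0}(1−X) = 2.235 mol/dm³.
Along a PFR/batch, dC_N/dC_M = −r_N/(r_N+r_P) = −k₁/(k₁+k₂·C_M).
Integrating from C_{M0} to C_M: C_N = (0.283/3.87)·ln[(0.283+3.87·4.34)/(0.283+3.87·2.24)] = 0.07313·ln(17.08/8.933) = 0.04739 mol/dm³.
Y_N = C_N/C_{M0} = 0.04739/4.34 = 0.0109.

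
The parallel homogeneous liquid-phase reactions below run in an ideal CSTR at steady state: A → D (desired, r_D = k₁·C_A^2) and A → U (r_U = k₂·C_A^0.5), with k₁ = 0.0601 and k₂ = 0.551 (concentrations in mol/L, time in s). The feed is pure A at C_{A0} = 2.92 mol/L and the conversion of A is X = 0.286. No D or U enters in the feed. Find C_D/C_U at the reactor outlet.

0.328

Exit C_A = C_{A0}(1−X) = 2.92×0.714 = 2.085 mol/L.
A CSTR operates uniformly at the exit composition, giving r_D = 0.2612 and r_U = 0.7956 (each k·C_A^n at C_A = 2.085).
Overall selectivity = C_D/C_U = r_Dτ/(r_Uτ) = r_D/r_U = 0.328.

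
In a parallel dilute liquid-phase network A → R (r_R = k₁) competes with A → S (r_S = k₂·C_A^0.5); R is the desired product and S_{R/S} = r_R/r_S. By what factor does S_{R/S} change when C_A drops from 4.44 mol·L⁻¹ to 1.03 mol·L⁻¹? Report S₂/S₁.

2.08

S_{R/S} = (k₁/k₂)·C_A^-0.5, so S₂/S₁ = (C_{A,2}/C_{A,1})^-0.5.
= (1.03/4.44)^(-0.5) = (0.2320)^(-0.5) = 2.08.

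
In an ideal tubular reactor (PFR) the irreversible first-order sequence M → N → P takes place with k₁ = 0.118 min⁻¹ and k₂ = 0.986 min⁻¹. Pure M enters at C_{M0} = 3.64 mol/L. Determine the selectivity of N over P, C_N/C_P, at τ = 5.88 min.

0.156

For first-order series with pure M initially, C_N(τ) = k₁C_{M0}/(k₂−k₁)·(e^(−k₁τ) − e^(−k₂τ)).
e^(−k₁τ) = e^(−0.118×5.88) = e^(−0.6938) = 0.4997; e^(−k₂τ) = e^(−5.798) = 0.003035.
C_N = 0.118×3.64/(0.986−0.118) × (0.4997−0.003035) = 0.4948×0.4966 = 0.2457 mol/L.
C_M = C_{M0}e^(−k₁τ) = 1.819 mol/L, so C_P = C_{M0}−C_M−C_N = 1.576 mol/L; C_N/C_P = 0.156.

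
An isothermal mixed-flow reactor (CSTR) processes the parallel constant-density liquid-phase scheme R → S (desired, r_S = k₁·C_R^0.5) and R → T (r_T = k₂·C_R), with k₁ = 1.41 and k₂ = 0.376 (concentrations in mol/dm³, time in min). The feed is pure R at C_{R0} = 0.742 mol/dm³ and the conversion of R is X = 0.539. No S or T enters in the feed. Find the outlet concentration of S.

Exit C_R = C_{R0}(1−X) = 0.742×0.461 = 0.3421 mol/dm³.
A CSTR operates uniformly at the exit composition, giving r_S = 0.8247 and r_T = 0.1286 (each k·C_R^n at C_R = 0.3421).
Fraction of consumed R going to S: r_S/(r_S+r_T) = 0.8651.
C_S = 0.8651·C_{R0}·X = 0.8651×0.742×0.539 = 0.346 mol/dm³.

0.346 mol/dm³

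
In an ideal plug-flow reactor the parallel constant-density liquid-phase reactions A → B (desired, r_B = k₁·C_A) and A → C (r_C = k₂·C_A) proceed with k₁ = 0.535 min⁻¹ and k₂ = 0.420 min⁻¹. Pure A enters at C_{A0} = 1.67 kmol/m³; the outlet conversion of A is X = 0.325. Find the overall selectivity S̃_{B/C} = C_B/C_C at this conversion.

1.27

C_A = C_{A0}(1−X) = 1.127 kmol/m³.
Both paths are first order in A, so the instantaneous fraction to B is constant: dC_B/d(−C_A) = k₁/(k₁+k₂) = 0.5602.
C_B = 0.5602·(C_{A0}−C_A) = 0.5602×0.5427 = 0.304 kmol/m³.
C_C = (C_{A0}−C_A)−C_B = 0.2387 kmol/m³; S̃_{B/C} = 0.3041/0.2387 = 1.27.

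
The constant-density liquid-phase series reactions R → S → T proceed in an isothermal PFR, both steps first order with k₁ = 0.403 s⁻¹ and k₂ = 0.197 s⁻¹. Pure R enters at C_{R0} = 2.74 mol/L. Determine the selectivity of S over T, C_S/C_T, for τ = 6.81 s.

0.701

For first-order series with pure R initially, C_S(τ) = k₁C_{R0}/(k₂−k₁)·(e^(−k₁τ) − e^(−k₂τ)).
e^(−k₁τ) = e^(−0.403×6.81) = e^(−2.744) = 0.06428; e^(−k₂τ) = e^(−1.342) = 0.2614.
C_S = 0.403×2.74/(0.197−0.403) × (0.06428−0.2614) = (-5.360)×(-0.1971) = 1.057 mol/L.
C_R = C_{R0}e^(−k₁τ) = 0.1761 mol/L, so C_T = C_{R0}−C_R−C_S = 1.507 mol/L; C_S/C_T = 0.701.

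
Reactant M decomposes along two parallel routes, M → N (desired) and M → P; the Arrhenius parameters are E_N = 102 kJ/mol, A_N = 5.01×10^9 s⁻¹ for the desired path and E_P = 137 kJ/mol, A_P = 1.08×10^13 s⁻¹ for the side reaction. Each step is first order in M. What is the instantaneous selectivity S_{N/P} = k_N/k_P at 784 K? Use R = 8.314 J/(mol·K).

0.0996

With equal orders, S_{N/P} = k_N/k_P = (A_N/A_P)·exp[(E_P−E_N)/(RT)].
(E_P−E_N)/(RT) = (137−102)×10³/(8.314×784) = 35000/6518 = 5.370.
k_N/k_P = (5.01×10^9/1.08×10^13)·exp(5.370) = 4.639×10^-4 × 214.8 = 0.0996.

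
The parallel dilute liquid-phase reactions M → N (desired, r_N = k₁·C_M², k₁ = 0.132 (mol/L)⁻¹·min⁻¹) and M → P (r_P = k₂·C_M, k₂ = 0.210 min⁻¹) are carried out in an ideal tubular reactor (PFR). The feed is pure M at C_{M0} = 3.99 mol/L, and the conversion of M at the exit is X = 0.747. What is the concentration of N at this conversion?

1.77 mol/L

C_M = C_{M0}(1−X) = 1.009 mol/L.
Along a PFR/batch, dC_P/dC_M = −r_P/(r_N+r_P) = −k₂/(k₂+k₁·C_M).
Integrating from C_{M0} to C_M: C_P = (0.210/0.132)·ln[(0.210+0.132·3.99)/(0.210+0.132·1.01)] = 1.591·ln(0.7367/0.3433) = 1.215 mol/L.
Then C_N = (C_{M0}−C_M) − C_P = 2.981 − 1.215 = 1.766 mol/L.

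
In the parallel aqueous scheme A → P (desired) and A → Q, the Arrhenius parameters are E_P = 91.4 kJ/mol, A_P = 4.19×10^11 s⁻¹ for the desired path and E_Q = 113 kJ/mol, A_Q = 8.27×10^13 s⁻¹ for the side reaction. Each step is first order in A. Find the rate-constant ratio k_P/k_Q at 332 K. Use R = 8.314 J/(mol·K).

12.7

With equal orders, S_{P/Q} = k_P/k_Q = (A_P/A_Q)·exp[(E_Q−E_P)/(RT)].
(E_Q−E_P)/(RT) = (113−91.4)×10³/(8.314×332) = 21600/2760 = 7.825.
k_P/k_Q = (4.19×10^11/8.27×10^13)·exp(7.825) = 0.005067 × 2503 = 12.7.
Since E_P < E_Q, lowering the temperature improves selectivity toward P.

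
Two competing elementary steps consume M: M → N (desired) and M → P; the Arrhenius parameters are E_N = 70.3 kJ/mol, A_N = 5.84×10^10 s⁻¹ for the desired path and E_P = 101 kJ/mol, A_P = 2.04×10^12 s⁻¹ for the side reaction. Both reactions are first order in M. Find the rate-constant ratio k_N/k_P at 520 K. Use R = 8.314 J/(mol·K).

34.7

k_N/k_P = (A_N/A_P)·exp[−(E_N−E_P)/(RT)] = (A_N/A_P)·exp[(E_P−E_N)/(RT)].
(E_P−E_N)/(RT) = (101−70.3)×10³/(8.314×520) = 30700/4323 = 7.101.
k_N/k_P = (5.84×10^10/2.04×10^12)·exp(7.101) = 0.02863 × 1213 = 34.7.
Since E_N < E_P, lowering the temperature improves selectivity toward N.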